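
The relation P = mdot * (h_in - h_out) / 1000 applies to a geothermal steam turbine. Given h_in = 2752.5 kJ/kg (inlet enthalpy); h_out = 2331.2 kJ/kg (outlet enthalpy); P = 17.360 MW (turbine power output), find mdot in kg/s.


mdot = P * 1000 / (h_in - h_out)
mdot = 17.360 * 1000 / (2752.5 - 2331.2)
mdot = 41.206 kg/s


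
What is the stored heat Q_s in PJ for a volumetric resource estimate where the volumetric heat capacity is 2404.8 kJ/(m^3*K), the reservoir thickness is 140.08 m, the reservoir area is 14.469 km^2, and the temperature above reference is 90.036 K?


Step 1: Vr = A*1e6*hr = 14.469*1e6*140.08 = 2.026818e+09 m^3
Step 2: Q_s = Vr*rhoc*dT/1e12 = 2.026818e+09*2404.8*90.036/1e12 = 438.84 PJ
Q_s = 438.84 PJ


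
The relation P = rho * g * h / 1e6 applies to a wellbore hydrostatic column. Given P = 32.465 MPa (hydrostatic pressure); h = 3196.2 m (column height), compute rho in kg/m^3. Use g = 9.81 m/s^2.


rho = P * 1e6 / (g * h)
rho = 32.465 * 1e6 / (9.81 * 3196.2)
rho = 1035.4 kg/m^3


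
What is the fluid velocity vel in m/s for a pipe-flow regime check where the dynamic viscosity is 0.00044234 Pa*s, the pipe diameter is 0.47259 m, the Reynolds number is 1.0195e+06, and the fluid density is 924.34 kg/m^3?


vel = Re * mu / (rho * D)
vel = 1.0195e+06 * 0.00044234 / (924.34 * 0.47259)
vel = 1.0324 m/s


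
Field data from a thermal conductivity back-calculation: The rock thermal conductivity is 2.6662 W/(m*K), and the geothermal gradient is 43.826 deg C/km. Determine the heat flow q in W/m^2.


q = k * grad / 1000
q = 2.6662 * 43.826 / 1000
q = 0.11685 W/m^2


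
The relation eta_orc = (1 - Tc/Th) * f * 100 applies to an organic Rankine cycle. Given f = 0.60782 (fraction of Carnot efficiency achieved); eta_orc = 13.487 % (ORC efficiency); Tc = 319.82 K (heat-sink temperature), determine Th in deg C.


Th = Tc / (1 - (eta_orc/100)/f)
Th = 319.82 / (1 - (13.487/100)/0.60782)
Th = 411.0223 K
Convert to deg C: 411.0223 - 273.15 = 137.87 deg C
Th = 137.87 deg C


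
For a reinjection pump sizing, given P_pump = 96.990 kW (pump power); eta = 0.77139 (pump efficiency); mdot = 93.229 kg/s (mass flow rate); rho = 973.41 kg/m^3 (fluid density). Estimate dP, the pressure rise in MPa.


dP = P_pump * rho * eta / mdot
dP = 96.990 * 973.41 * 0.77139 / 93.229
dP = 781.1703 kPa
Convert: 781.1703 kPa * 0.001 = 0.78117 MPa
dP = 0.78117 MPa


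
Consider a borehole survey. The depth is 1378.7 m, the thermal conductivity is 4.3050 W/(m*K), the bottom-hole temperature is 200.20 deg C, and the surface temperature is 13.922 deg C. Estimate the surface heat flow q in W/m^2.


Step 1: grad = (T_d - T_surf)/d * 1000 = (200.2 - 13.922)/1378.7 * 1000 = 135.1113 deg C/km
Step 2: q = k * grad / 1000 = 4.305 * 135.1113 / 1000 = 0.58165 W/m^2
q = 0.58165 W/m^2


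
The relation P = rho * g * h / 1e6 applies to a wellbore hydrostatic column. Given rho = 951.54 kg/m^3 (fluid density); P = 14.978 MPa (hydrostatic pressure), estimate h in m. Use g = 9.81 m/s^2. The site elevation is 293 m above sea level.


h = P * 1e6 / (g * rho)
h = 14.978 * 1e6 / (9.81 * 951.54)
h = 1604.6 m


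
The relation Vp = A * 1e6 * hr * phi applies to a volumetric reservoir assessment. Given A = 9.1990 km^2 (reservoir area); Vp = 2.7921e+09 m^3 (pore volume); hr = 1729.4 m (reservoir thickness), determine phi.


phi = Vp / (A * 1e6 * hr)
phi = 2.7921e+09 / (9.1990 * 1e6 * 1729.4)
phi = 0.17551


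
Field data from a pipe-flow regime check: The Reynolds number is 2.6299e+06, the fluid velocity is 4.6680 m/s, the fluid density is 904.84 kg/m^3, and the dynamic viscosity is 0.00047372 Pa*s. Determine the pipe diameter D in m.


D = Re * mu / (rho * vel)
D = 2.6299e+06 * 0.00047372 / (904.84 * 4.6680)
D = 0.29496 m


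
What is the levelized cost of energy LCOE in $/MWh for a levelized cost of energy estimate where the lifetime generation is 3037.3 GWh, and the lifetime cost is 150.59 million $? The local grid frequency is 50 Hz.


LCOE = C_tot / E_tot * 100
LCOE = 150.59 / 3037.3 * 100
LCOE = 4.958022 cents/kWh
Convert: 4.958022 cents/kWh * 10.0 = 49.580 $/MWh
LCOE = 49.580 $/MWh


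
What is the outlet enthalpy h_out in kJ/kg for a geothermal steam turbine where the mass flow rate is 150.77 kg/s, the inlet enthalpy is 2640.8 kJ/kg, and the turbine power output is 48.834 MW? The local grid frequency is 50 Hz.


h_out = h_in - P * 1000 / mdot
h_out = 2640.8 - 48.834 * 1000 / 150.77
h_out = 2316.9 kJ/kg


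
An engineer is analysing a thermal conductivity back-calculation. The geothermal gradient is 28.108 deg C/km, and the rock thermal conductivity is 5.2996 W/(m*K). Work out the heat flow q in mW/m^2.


q = k * grad / 1000
q = 5.2996 * 28.108 / 1000
q = 0.1489612 W/m^2
Convert: 0.1489612 W/m^2 * 1000.0 = 148.96 mW/m^2
q = 148.96 mW/m^2


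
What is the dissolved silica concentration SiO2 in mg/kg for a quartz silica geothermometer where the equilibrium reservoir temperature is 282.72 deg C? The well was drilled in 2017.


SiO2 = 10^(5.19 - 1309/(T_eq + 273.15))
SiO2 = 10^(5.19 - 1309/(282.72 + 273.15))
SiO2 = 684.12 mg/kg


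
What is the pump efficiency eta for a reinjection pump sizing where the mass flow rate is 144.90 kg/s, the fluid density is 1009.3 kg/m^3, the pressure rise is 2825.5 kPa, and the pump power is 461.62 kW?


eta = mdot * dP / (rho * P_pump)
eta = 144.90 * 2825.5 / (1009.3 * 461.62)
eta = 0.87874


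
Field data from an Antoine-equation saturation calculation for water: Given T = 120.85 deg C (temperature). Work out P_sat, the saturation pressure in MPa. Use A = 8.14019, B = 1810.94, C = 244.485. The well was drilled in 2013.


P_sat = 10^(A - B/(C + T)) / 760 * 0.101325
P_sat = 10^(8.14019 - 1810.94/(244.485 + 120.85)) / 760 * 0.101325
P_sat = 0.20331 MPa


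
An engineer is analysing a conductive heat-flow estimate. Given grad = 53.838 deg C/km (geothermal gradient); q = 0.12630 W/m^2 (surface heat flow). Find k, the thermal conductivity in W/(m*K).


k = q * 1000 / grad
k = 0.12630 * 1000 / 53.838
k = 2.3459 W/(m*K)


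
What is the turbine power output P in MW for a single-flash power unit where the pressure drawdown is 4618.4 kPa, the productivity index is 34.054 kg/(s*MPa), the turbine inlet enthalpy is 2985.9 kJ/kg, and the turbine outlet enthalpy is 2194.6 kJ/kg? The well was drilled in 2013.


Step 1: mdot = PI * dP / 1000 = 34.054 * 4618.4 / 1000 = 157.2750 kg/s
Step 2: P = mdot*(h_in - h_out)/1000 = 157.2750*(2985.9 - 2194.6)/1000 = 124.45 MW
P = 124.45 MW


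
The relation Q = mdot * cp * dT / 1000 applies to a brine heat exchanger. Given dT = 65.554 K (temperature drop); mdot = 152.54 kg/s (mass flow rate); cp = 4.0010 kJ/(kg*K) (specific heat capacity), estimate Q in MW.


Q = mdot * cp * dT / 1000
Q = 152.54 * 4.0010 * 65.554 / 1000
Q = 40.008 MW


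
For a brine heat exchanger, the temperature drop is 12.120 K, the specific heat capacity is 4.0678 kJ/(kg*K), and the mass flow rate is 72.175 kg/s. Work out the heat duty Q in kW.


Q = mdot * cp * dT / 1000
Q = 72.175 * 4.0678 * 12.120 / 1000
Q = 3.558353 MW
Convert: 3.558353 MW * 1000.0 = 3558.4 kW
Q = 3558.4 kW


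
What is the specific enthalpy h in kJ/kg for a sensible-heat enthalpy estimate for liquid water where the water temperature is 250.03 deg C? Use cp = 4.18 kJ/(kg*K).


h = cp * T
h = 4.18 * 250.03
h = 1045.1 kJ/kg


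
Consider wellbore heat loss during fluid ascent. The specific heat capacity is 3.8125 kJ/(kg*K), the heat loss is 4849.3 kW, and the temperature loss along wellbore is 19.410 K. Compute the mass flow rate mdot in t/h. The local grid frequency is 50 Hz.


mdot = Q_loss / (cp * dT)
mdot = 4849.3 / (3.8125 * 19.410)
mdot = 65.53053 kg/s
Convert: 65.53053 kg/s * 3.6 = 235.91 t/h
mdot = 235.91 t/h


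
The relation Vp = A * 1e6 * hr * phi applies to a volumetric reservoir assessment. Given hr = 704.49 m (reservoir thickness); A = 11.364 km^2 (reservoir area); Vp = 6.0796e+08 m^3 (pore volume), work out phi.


phi = Vp / (A * 1e6 * hr)
phi = 6.0796e+08 / (11.364 * 1e6 * 704.49)
phi = 0.075940


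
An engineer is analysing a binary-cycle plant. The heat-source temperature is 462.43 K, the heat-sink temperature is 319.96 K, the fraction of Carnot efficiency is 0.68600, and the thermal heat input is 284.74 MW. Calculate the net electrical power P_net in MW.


Step 1: eta = (1 - Tc/Th)*f = (1 - 319.96/462.43)*0.686 = 0.2113497
Step 2: P_net = eta * Q_in = 0.2113497 * 284.74 = 60.180 MW
P_net = 60.180 MW


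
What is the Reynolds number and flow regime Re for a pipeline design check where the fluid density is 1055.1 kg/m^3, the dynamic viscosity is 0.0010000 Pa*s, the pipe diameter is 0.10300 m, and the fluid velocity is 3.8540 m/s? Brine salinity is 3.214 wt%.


Step 1: Re = rho*vel*D/mu = 1055.1*3.854*0.103/0.001 = 4.1883e+05
Step 2: Re = 4.1883e+05 > 4000, so flow is turbulent.
Re = 4.1883e+05 (turbulent)


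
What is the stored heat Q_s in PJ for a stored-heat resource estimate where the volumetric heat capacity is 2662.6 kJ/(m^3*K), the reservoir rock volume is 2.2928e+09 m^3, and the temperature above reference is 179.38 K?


Q_s = Vr * rhoc * dT / 1e12
Q_s = 2.2928e+09 * 2662.6 * 179.38 / 1e12
Q_s = 1095.1 PJ


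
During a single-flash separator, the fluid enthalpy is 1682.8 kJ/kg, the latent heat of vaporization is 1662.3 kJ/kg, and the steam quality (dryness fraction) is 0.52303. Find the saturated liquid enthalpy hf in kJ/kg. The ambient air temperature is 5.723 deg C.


hf = h - x * hfg
hf = 1682.8 - 0.52303 * 1662.3
hf = 813.37 kJ/kg


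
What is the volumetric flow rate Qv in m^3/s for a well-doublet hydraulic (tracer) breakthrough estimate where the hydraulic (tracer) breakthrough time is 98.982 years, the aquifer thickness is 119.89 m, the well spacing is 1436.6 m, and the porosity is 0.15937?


Qv = pi*hr*phi*L^2 / (3*t_bt*365.25*86400)
Qv = pi*119.89*0.15937*1436.6^2 / (3*98.982*365.25*86400)
Qv = 0.013220 m^3/s


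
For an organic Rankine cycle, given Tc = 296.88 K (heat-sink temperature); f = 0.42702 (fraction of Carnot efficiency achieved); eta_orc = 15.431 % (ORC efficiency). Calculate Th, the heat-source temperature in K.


Th = Tc / (1 - (eta_orc/100)/f)
Th = 296.88 / (1 - (15.431/100)/0.42702)
Th = 464.87 K


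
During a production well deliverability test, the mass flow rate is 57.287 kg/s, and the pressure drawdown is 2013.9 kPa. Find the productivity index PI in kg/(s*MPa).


PI = mdot * 1000 / dP
PI = 57.287 * 1000 / 2013.9
PI = 28.446 kg/(s*MPa)


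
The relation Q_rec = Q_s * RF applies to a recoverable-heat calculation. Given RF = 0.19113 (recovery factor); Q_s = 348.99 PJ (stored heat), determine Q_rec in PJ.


Q_rec = Q_s * RF
Q_rec = 348.99 * 0.19113
Q_rec = 66.702 PJ


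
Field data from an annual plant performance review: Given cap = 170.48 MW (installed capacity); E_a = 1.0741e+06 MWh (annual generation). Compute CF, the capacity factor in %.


CF = E_a / (cap * 8760) * 100
CF = 1.0741e+06 / (170.48 * 8760) * 100
CF = 71.923 %


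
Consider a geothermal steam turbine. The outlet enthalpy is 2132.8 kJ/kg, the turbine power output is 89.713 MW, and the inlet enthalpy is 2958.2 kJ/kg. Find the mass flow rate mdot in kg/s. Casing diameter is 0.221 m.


mdot = P * 1000 / (h_in - h_out)
mdot = 89.713 * 1000 / (2958.2 - 2132.8)
mdot = 108.69 kg/s


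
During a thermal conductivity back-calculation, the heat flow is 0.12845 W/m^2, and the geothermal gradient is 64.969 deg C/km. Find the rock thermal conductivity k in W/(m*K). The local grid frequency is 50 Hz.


k = q / (grad / 1000)
k = 0.12845 / (64.969 / 1000)
k = 1.9771 W/(m*K)


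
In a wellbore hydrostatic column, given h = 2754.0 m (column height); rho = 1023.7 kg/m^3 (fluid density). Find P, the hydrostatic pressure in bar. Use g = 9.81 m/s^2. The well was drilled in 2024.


P = rho * g * h / 1e6
P = 1023.7 * 9.81 * 2754.0 / 1e6
P = 27.65704 MPa
Convert: 27.65704 MPa * 10.0 = 276.57 bar
P = 276.57 bar


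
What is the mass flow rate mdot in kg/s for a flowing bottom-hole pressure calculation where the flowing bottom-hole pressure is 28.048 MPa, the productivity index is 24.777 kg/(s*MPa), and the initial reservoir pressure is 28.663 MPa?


mdot = (P_i - P_wf) * PI
mdot = (28.663 - 28.048) * 24.777
mdot = 15.238 kg/s


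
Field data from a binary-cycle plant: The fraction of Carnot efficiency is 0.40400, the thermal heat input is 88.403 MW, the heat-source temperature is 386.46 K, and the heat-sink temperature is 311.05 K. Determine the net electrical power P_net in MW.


Step 1: eta = (1 - Tc/Th)*f = (1 - 311.05/386.46)*0.404 = 0.07883258
Step 2: P_net = eta * Q_in = 0.07883258 * 88.403 = 6.9690 MW
P_net = 6.9690 MW


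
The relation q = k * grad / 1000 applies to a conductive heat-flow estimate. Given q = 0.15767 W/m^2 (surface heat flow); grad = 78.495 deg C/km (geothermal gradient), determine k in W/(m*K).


k = q * 1000 / grad
k = 0.15767 * 1000 / 78.495
k = 2.0087 W/(m*K)


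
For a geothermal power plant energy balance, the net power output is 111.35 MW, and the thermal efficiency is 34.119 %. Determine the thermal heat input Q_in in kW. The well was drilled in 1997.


Q_in = W_net / (eta / 100)
Q_in = 111.35 / (34.119 / 100)
Q_in = 326.3577 MW
Convert: 326.3577 MW * 1000.0 = 3.2636e+05 kW
Q_in = 3.2636e+05 kW


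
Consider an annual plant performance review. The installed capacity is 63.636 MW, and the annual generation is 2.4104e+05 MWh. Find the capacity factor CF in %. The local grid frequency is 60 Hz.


CF = E_a / (cap * 8760) * 100
CF = 2.4104e+05 / (63.636 * 8760) * 100
CF = 43.240 %


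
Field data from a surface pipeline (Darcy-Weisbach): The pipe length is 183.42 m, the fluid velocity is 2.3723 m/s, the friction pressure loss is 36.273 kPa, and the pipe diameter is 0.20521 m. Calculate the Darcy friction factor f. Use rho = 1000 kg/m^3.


f = dP*1000 / ((L/D)*(rho*vel^2/2))
f = 36.273*1000 / ((183.42/0.20521)*(1000*2.3723^2/2))
f = 0.014422


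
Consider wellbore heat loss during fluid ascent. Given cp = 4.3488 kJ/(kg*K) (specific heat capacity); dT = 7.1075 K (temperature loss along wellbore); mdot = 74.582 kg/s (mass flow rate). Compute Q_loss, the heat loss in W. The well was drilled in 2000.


Q_loss = mdot * cp * dT
Q_loss = 74.582 * 4.3488 * 7.1075
Q_loss = 2305.262 kW
Convert: 2305.262 kW * 1000.0 = 2.3053e+06 W
Q_loss = 2.3053e+06 W


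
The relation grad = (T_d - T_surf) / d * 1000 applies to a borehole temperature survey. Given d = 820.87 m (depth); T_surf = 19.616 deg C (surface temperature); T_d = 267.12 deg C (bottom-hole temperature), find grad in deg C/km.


grad = (T_d - T_surf) / d * 1000
grad = (267.12 - 19.616) / 820.87 * 1000
grad = 301.51 deg C/km


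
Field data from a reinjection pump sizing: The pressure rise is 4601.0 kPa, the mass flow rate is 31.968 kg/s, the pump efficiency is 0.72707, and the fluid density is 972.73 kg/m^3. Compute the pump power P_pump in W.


P_pump = mdot * dP / (rho * eta)
P_pump = 31.968 * 4601.0 / (972.73 * 0.72707)
P_pump = 207.9693 kW
Convert: 207.9693 kW * 1000.0 = 2.0797e+05 W
P_pump = 2.0797e+05 W


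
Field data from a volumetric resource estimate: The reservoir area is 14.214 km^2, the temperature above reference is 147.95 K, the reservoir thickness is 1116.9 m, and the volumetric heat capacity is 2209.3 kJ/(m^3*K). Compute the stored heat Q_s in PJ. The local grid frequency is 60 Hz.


Step 1: Vr = A*1e6*hr = 14.214*1e6*1116.9 = 1.587562e+10 m^3
Step 2: Q_s = Vr*rhoc*dT/1e12 = 1.587562e+10*2209.3*147.95/1e12 = 5189.2 PJ
Q_s = 5189.2 PJ


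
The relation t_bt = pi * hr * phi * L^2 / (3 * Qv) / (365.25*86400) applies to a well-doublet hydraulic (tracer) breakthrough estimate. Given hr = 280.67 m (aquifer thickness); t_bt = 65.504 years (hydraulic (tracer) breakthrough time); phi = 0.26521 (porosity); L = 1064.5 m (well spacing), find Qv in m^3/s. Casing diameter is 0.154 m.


Qv = pi*hr*phi*L^2 / (3*t_bt*365.25*86400)
Qv = pi*280.67*0.26521*1064.5^2 / (3*65.504*365.25*86400)
Qv = 0.042730 m^3/s


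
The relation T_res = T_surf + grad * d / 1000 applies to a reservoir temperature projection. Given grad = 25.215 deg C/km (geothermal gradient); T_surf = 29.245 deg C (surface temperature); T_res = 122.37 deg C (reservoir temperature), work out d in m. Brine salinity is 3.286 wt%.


d = (T_res - T_surf) / grad * 1000
d = (122.37 - 29.245) / 25.215 * 1000
d = 3693.2 m


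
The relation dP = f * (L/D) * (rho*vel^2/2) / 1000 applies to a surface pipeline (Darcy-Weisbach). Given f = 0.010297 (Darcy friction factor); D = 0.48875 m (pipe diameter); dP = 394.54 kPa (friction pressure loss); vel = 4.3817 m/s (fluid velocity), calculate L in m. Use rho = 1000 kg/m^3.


L = dP*1000*D / (f*rho*vel^2/2)
L = 394.54*1000*0.48875 / (0.010297*1000*4.3817^2/2)
L = 1950.8 m


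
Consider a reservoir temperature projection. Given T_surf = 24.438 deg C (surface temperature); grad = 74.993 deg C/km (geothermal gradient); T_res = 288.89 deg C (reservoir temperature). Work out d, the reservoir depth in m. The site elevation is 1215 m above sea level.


d = (T_res - T_surf) / grad * 1000
d = (288.89 - 24.438) / 74.993 * 1000
d = 3526.4 m


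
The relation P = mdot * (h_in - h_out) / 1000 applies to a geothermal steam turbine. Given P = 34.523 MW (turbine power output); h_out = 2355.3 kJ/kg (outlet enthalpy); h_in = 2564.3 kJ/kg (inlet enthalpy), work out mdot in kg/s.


mdot = P * 1000 / (h_in - h_out)
mdot = 34.523 * 1000 / (2564.3 - 2355.3)
mdot = 165.18 kg/s


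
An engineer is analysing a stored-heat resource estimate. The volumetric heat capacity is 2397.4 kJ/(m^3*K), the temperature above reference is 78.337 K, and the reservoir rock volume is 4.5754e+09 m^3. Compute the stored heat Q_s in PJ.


Q_s = Vr * rhoc * dT / 1e12
Q_s = 4.5754e+09 * 2397.4 * 78.337 / 1e12
Q_s = 859.28 PJ


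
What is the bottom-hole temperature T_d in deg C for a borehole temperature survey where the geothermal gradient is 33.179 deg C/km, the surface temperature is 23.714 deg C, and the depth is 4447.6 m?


T_d = T_surf + grad * d / 1000
T_d = 23.714 + 33.179 * 4447.6 / 1000
T_d = 171.28 deg C


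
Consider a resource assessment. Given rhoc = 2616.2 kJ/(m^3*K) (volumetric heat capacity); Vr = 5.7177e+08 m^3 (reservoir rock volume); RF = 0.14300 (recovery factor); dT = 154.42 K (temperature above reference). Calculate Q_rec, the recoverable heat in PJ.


Step 1: Q_s = Vr*rhoc*dT/1e12 = 5.7177e+08*2616.2*154.42/1e12 = 230.9914 PJ
Step 2: Q_rec = Q_s * RF = 230.9914 * 0.143 = 33.032 PJ
Q_rec = 33.032 PJ


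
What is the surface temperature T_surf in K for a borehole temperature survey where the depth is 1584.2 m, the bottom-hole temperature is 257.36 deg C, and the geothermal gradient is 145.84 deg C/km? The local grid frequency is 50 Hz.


T_surf = T_d - grad * d / 1000
T_surf = 257.36 - 145.84 * 1584.2 / 1000
T_surf = 26.32027 deg C
Convert to K: 26.32027 + 273.15 = 299.47 K
T_surf = 299.47 K


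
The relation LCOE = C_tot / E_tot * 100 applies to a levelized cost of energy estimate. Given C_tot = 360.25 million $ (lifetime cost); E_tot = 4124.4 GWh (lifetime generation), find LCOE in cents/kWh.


LCOE = C_tot / E_tot * 100
LCOE = 360.25 / 4124.4 * 100
LCOE = 8.7346 cents/kWh


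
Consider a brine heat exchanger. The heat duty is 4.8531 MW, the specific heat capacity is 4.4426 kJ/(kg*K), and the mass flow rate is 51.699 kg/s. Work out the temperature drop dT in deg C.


dT = Q * 1000 / (mdot * cp)
dT = 4.8531 * 1000 / (51.699 * 4.4426)
dT = 21.13002 K
Convert (temperature difference, 1 K = 1 deg C): 21.13002 K = 21.13002 deg C
dT = 21.130 deg C


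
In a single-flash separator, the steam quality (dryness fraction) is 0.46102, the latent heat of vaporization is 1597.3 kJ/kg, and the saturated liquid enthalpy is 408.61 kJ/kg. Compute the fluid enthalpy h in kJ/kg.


h = hf + x * hfg
h = 408.61 + 0.46102 * 1597.3
h = 1145.0 kJ/kg


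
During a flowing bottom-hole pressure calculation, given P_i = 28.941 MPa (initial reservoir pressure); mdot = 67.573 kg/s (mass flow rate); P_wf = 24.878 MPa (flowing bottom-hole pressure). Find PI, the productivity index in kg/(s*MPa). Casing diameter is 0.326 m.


PI = mdot / (P_i - P_wf)
PI = 67.573 / (28.941 - 24.878)
PI = 16.631 kg/(s*MPa)


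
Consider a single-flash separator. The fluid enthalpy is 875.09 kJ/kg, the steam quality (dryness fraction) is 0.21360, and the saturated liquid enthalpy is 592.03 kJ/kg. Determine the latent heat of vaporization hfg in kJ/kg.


hfg = (h - hf) / x
hfg = (875.09 - 592.03) / 0.21360
hfg = 1325.2 kJ/kg


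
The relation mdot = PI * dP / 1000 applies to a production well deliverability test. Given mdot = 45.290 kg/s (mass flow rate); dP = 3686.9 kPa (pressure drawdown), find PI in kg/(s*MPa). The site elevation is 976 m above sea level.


PI = mdot * 1000 / dP
PI = 45.290 * 1000 / 3686.9
PI = 12.284 kg/(s*MPa)


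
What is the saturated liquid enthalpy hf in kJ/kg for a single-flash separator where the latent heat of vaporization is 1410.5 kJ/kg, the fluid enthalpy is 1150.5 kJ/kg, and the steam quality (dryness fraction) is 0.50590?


hf = h - x * hfg
hf = 1150.5 - 0.50590 * 1410.5
hf = 436.93 kJ/kg


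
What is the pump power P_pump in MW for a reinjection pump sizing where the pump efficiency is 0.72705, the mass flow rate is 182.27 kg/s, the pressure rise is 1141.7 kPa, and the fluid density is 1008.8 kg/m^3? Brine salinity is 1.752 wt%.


P_pump = mdot * dP / (rho * eta)
P_pump = 182.27 * 1141.7 / (1008.8 * 0.72705)
P_pump = 283.7252 kW
Convert: 283.7252 kW * 0.001 = 0.28373 MW
P_pump = 0.28373 MW


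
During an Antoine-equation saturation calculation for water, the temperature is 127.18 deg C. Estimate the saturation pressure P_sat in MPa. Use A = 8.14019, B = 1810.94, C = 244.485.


P_sat = 10^(A - B/(C + T)) / 760 * 0.101325
P_sat = 10^(8.14019 - 1810.94/(244.485 + 127.18)) / 760 * 0.101325
P_sat = 0.24694 MPa


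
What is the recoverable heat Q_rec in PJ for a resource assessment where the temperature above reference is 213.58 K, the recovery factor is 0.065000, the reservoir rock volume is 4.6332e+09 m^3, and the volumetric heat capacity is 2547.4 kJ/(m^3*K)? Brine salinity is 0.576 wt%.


Step 1: Q_s = Vr*rhoc*dT/1e12 = 4.6332e+09*2547.4*213.58/1e12 = 2520.802 PJ
Step 2: Q_rec = Q_s * RF = 2520.802 * 0.065 = 163.85 PJ
Q_rec = 163.85 PJ


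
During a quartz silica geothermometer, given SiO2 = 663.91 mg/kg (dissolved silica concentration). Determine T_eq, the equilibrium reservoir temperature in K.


T_eq = 1309 / (5.19 - log10(SiO2)) - 273.15
T_eq = 1309 / (5.19 - log10(663.91)) - 273.15
T_eq = 279.6627 deg C
Convert to K: 279.6627 + 273.15 = 552.81 K
T_eq = 552.81 K


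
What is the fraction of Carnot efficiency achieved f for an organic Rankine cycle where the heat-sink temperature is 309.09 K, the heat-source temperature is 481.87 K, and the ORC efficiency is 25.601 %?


f = (eta_orc/100) / (1 - Tc/Th)
f = (25.601/100) / (1 - 309.09/481.87)
f = 0.71399


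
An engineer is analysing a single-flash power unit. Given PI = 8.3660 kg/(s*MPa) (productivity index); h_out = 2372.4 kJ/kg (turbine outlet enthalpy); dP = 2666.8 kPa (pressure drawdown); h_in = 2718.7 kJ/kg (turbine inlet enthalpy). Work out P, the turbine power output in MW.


Step 1: mdot = PI * dP / 1000 = 8.366 * 2666.8 / 1000 = 22.31045 kg/s
Step 2: P = mdot*(h_in - h_out)/1000 = 22.31045*(2718.7 - 2372.4)/1000 = 7.7261 MW
P = 7.7261 MW


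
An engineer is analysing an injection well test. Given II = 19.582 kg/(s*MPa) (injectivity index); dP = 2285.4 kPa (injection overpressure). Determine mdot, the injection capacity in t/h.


mdot = II * dP / 1000
mdot = 19.582 * 2285.4 / 1000
mdot = 44.75270 kg/s
Convert: 44.75270 kg/s * 3.6 = 161.11 t/h
mdot = 161.11 t/h


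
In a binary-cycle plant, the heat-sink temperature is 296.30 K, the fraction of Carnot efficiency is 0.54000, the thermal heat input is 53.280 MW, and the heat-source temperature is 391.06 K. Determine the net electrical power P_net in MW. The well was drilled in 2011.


Step 1: eta = (1 - Tc/Th)*f = (1 - 296.3/391.06)*0.54 = 0.1308505
Step 2: P_net = eta * Q_in = 0.1308505 * 53.28 = 6.9717 MW
P_net = 6.9717 MW


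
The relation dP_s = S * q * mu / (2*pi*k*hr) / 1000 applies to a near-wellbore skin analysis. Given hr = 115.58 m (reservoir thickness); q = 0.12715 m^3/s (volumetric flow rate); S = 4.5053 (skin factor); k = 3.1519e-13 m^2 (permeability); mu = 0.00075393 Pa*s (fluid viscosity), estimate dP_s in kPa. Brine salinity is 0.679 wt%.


dP_s = S * q * mu / (2*pi*k*hr) / 1000
dP_s = 4.5053 * 0.12715 * 0.00075393 / (2*pi*3.1519e-13*115.58) / 1000
dP_s = 1886.8 kPa


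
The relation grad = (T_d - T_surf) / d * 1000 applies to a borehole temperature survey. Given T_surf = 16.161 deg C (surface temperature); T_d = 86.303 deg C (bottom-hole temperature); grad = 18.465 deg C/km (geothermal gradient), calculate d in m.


d = (T_d - T_surf) / grad * 1000
d = (86.303 - 16.161) / 18.465 * 1000
d = 3798.6 m


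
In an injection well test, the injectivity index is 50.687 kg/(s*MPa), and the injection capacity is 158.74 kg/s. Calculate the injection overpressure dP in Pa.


dP = mdot * 1000 / II
dP = 158.74 * 1000 / 50.687
dP = 3131.769 kPa
Convert: 3131.769 kPa * 1000.0 = 3.1318e+06 Pa
dP = 3.1318e+06 Pa


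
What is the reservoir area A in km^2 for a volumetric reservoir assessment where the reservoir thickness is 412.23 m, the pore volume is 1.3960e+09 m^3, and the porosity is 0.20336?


A = Vp / (1e6 * hr * phi)
A = 1.3960e+09 / (1e6 * 412.23 * 0.20336)
A = 16.653 km^2


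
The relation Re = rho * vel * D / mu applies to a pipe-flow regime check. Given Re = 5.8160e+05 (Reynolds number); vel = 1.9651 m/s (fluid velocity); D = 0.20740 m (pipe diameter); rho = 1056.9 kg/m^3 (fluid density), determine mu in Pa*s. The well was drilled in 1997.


mu = rho * vel * D / Re
mu = 1056.9 * 1.9651 * 0.20740 / 5.8160e+05
mu = 0.00074063 Pa*s


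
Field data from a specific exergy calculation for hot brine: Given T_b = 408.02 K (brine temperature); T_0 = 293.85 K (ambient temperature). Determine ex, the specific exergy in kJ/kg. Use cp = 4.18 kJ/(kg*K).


ex = cp * ((T_b - T_0) - T_0 * ln(T_b/T_0))
ex = 4.18 * ((408.02 - 293.85) - 293.85 * ln(408.02/293.85))
ex = 74.047 kJ/kg


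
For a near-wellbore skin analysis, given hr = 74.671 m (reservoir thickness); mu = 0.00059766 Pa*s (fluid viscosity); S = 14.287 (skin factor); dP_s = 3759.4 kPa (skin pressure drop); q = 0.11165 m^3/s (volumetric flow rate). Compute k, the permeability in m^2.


k = S*q*mu / (2*pi*dP_s*1000*hr)
k = 14.287*0.11165*0.00059766 / (2*pi*3759.4*1000*74.671)
k = 5.4051e-13 m^2


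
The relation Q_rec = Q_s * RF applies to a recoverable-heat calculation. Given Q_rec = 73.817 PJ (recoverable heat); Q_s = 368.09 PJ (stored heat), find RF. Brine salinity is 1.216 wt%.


RF = Q_rec / Q_s
RF = 73.817 / 368.09
RF = 0.20054


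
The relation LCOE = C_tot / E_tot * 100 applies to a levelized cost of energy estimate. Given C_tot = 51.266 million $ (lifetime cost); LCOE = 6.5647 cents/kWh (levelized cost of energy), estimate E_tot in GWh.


E_tot = C_tot / LCOE * 100
E_tot = 51.266 / 6.5647 * 100
E_tot = 780.93 GWh


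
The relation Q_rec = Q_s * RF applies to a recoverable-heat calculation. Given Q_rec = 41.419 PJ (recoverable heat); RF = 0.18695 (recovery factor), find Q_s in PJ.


Q_s = Q_rec / RF
Q_s = 41.419 / 0.18695
Q_s = 221.55 PJ


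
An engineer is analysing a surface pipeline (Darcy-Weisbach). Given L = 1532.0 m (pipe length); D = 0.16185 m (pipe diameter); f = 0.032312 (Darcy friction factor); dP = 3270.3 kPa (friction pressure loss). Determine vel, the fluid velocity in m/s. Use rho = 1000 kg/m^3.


vel = sqrt(dP*1000*2*D / (f*L*rho))
vel = sqrt(3270.3*1000*2*0.16185 / (0.032312*1532.0*1000))
vel = 4.6244 m/s


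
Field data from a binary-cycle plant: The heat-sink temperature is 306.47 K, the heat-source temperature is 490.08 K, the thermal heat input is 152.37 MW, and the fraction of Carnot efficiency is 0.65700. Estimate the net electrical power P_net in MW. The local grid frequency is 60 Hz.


Step 1: eta = (1 - Tc/Th)*f = (1 - 306.47/490.08)*0.657 = 0.2461471
Step 2: P_net = eta * Q_in = 0.2461471 * 152.37 = 37.505 MW
P_net = 37.505 MW


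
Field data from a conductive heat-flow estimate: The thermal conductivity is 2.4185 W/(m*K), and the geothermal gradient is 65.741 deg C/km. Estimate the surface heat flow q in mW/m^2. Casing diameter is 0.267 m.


q = k * grad / 1000
q = 2.4185 * 65.741 / 1000
q = 0.1589946 W/m^2
Convert: 0.1589946 W/m^2 * 1000.0 = 158.99 mW/m^2
q = 158.99 mW/m^2


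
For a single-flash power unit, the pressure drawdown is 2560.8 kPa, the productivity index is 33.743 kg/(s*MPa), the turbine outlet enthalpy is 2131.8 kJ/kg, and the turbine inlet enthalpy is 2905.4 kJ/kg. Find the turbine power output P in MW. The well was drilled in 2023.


Step 1: mdot = PI * dP / 1000 = 33.743 * 2560.8 / 1000 = 86.40907 kg/s
Step 2: P = mdot*(h_in - h_out)/1000 = 86.40907*(2905.4 - 2131.8)/1000 = 66.846 MW
P = 66.846 MW


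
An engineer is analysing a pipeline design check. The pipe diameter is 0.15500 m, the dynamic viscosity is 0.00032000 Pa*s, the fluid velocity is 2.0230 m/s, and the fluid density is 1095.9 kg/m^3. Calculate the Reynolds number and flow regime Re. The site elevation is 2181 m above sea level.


Step 1: Re = rho*vel*D/mu = 1095.9*2.023*0.155/0.00032 = 1.0739e+06
Step 2: Re = 1.0739e+06 > 4000, so flow is turbulent.
Re = 1.0739e+06 (turbulent)


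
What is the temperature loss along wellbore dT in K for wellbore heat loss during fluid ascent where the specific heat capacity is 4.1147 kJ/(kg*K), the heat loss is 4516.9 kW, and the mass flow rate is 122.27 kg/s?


dT = Q_loss / (mdot * cp)
dT = 4516.9 / (122.27 * 4.1147)
dT = 8.9781 K


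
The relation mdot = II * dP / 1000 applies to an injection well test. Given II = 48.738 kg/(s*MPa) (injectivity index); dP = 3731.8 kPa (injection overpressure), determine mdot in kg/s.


mdot = II * dP / 1000
mdot = 48.738 * 3731.8 / 1000
mdot = 181.88 kg/s


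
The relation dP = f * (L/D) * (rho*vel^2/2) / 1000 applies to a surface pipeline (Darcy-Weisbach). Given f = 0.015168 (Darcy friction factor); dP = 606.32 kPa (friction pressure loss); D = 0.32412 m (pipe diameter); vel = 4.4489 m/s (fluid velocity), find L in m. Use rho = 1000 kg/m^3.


L = dP*1000*D / (f*rho*vel^2/2)
L = 606.32*1000*0.32412 / (0.015168*1000*4.4489^2/2)
L = 1309.2 m


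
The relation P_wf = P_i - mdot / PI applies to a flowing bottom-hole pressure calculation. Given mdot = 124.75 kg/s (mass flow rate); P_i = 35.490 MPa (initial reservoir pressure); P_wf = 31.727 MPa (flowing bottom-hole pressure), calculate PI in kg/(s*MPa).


PI = mdot / (P_i - P_wf)
PI = 124.75 / (35.490 - 31.727)
PI = 33.152 kg/(s*MPa)


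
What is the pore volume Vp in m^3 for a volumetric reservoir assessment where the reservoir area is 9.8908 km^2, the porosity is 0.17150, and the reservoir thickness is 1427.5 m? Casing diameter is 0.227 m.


Vp = A * 1e6 * hr * phi
Vp = 9.8908 * 1e6 * 1427.5 * 0.17150
Vp = 2.4214e+09 m^3


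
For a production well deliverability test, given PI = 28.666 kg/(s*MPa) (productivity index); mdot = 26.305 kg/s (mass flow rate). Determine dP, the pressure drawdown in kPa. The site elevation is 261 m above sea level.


dP = mdot * 1000 / PI
dP = 26.305 * 1000 / 28.666
dP = 917.64 kPa


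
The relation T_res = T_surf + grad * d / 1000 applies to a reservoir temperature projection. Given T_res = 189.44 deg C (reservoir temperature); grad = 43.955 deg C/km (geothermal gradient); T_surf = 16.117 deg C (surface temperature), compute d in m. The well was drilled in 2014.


d = (T_res - T_surf) / grad * 1000
d = (189.44 - 16.117) / 43.955 * 1000
d = 3943.2 m


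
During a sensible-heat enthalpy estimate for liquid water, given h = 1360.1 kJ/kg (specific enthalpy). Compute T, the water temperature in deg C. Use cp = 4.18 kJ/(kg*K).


T = h / cp
T = 1360.1 / 4.18
T = 325.38 deg C


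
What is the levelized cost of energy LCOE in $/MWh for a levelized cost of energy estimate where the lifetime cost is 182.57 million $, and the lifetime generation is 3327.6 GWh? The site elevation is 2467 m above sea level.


LCOE = C_tot / E_tot * 100
LCOE = 182.57 / 3327.6 * 100
LCOE = 5.486537 cents/kWh
Convert: 5.486537 cents/kWh * 10.0 = 54.865 $/MWh
LCOE = 54.865 $/MWh


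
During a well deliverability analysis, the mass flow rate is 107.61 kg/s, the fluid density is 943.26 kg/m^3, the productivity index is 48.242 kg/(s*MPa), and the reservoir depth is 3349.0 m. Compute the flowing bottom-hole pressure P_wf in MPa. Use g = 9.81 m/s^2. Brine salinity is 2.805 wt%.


Step 1: P_i = rho*g*h/1e6 = 943.26*9.81*3349.0/1e6 = 30.98957 MPa
Step 2: P_wf = P_i - mdot/PI = 30.98957 - 107.61/48.242 = 28.759 MPa
P_wf = 28.759 MPa


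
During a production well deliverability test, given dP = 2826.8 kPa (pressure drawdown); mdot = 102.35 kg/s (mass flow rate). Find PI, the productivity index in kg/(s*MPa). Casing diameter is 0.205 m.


PI = mdot * 1000 / dP
PI = 102.35 * 1000 / 2826.8
PI = 36.207 kg/(s*MPa)


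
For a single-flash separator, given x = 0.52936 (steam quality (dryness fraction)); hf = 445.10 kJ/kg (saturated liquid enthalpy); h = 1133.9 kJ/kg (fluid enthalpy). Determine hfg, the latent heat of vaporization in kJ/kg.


hfg = (h - hf) / x
hfg = (1133.9 - 445.10) / 0.52936
hfg = 1301.2 kJ/kg


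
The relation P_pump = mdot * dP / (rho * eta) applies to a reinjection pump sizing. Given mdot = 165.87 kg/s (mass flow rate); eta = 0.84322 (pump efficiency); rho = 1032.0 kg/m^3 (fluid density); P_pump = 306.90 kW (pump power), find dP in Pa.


dP = P_pump * rho * eta / mdot
dP = 306.90 * 1032.0 * 0.84322 / 165.87
dP = 1610.088 kPa
Convert: 1610.088 kPa * 1000.0 = 1.6101e+06 Pa
dP = 1.6101e+06 Pa


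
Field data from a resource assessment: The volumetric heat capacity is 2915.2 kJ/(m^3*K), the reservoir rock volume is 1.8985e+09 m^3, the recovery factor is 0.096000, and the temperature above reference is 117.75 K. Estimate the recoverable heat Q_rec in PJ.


Step 1: Q_s = Vr*rhoc*dT/1e12 = 1.8985e+09*2915.2*117.75/1e12 = 651.6882 PJ
Step 2: Q_rec = Q_s * RF = 651.6882 * 0.096 = 62.562 PJ
Q_rec = 62.562 PJ


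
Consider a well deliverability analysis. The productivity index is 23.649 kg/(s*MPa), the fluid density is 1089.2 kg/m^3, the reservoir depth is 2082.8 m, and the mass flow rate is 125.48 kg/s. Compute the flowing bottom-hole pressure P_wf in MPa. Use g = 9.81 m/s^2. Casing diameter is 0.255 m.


Step 1: P_i = rho*g*h/1e6 = 1089.2*9.81*2082.8/1e6 = 22.25483 MPa
Step 2: P_wf = P_i - mdot/PI = 22.25483 - 125.48/23.649 = 16.949 MPa
P_wf = 16.949 MPa


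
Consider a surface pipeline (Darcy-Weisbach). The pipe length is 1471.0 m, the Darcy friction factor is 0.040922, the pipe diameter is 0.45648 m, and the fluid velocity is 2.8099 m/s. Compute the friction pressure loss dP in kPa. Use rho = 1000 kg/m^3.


dP = f * (L/D) * (rho*vel^2/2) / 1000
dP = 0.040922 * (1471.0/0.45648) * (1000*2.8099^2/2) / 1000
dP = 520.59 kPa


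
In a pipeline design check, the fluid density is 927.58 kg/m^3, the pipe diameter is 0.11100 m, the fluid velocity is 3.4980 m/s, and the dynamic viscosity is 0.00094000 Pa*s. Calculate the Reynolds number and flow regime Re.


Step 1: Re = rho*vel*D/mu = 927.58*3.498*0.111/0.00094 = 3.8315e+05
Step 2: Re = 3.8315e+05 > 4000, so flow is turbulent.
Re = 3.8315e+05 (turbulent)


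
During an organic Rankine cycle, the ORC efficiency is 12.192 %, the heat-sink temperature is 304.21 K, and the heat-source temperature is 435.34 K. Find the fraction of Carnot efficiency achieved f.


f = (eta_orc/100) / (1 - Tc/Th)
f = (12.192/100) / (1 - 304.21/435.34)
f = 0.40476


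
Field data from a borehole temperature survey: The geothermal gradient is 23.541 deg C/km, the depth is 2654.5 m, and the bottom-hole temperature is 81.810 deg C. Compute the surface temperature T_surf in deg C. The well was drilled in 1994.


T_surf = T_d - grad * d / 1000
T_surf = 81.810 - 23.541 * 2654.5 / 1000
T_surf = 19.320 deg C


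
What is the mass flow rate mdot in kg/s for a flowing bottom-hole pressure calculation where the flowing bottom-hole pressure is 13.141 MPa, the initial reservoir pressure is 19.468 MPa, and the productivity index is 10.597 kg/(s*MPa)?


mdot = (P_i - P_wf) * PI
mdot = (19.468 - 13.141) * 10.597
mdot = 67.047 kg/s


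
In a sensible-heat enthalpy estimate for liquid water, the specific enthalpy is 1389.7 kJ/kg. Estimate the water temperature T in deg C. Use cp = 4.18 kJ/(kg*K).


T = h / cp
T = 1389.7 / 4.18
T = 332.46 deg C


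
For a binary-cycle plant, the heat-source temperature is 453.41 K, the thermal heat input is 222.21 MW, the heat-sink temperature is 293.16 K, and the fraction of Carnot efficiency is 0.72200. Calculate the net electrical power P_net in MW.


Step 1: eta = (1 - Tc/Th)*f = (1 - 293.16/453.41)*0.722 = 0.2551785
Step 2: P_net = eta * Q_in = 0.2551785 * 222.21 = 56.703 MW
P_net = 56.703 MW


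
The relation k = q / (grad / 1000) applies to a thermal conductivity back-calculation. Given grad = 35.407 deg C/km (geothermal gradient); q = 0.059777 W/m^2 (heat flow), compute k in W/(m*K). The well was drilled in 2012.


k = q / (grad / 1000)
k = 0.059777 / (35.407 / 1000)
k = 1.6883 W/(m*K)


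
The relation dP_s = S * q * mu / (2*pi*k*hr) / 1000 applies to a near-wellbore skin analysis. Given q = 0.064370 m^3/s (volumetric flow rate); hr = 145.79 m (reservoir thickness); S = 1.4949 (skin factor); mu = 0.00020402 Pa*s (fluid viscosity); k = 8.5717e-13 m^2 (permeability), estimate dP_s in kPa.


dP_s = S * q * mu / (2*pi*k*hr) / 1000
dP_s = 1.4949 * 0.064370 * 0.00020402 / (2*pi*8.5717e-13*145.79) / 1000
dP_s = 25.003 kPa


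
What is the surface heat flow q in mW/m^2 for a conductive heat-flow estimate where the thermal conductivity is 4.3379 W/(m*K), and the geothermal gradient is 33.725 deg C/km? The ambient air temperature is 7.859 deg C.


q = k * grad / 1000
q = 4.3379 * 33.725 / 1000
q = 0.1462957 W/m^2
Convert: 0.1462957 W/m^2 * 1000.0 = 146.30 mW/m^2
q = 146.30 mW/m^2


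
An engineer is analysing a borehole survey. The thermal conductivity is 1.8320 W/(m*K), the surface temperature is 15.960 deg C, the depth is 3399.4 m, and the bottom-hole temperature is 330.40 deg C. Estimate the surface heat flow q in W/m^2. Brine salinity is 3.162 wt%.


Step 1: grad = (T_d - T_surf)/d * 1000 = (330.4 - 15.96)/3399.4 * 1000 = 92.49868 deg C/km
Step 2: q = k * grad / 1000 = 1.832 * 92.49868 / 1000 = 0.16946 W/m^2
q = 0.16946 W/m^2


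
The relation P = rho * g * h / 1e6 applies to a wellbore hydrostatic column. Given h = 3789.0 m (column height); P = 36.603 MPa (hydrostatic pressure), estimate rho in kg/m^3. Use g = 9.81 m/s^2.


rho = P * 1e6 / (g * h)
rho = 36.603 * 1e6 / (9.81 * 3789.0)
rho = 984.74 kg/m^3


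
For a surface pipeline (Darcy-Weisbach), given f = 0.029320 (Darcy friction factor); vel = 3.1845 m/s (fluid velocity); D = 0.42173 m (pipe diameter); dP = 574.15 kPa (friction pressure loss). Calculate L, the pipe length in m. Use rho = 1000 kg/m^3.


L = dP*1000*D / (f*rho*vel^2/2)
L = 574.15*1000*0.42173 / (0.029320*1000*3.1845^2/2)
L = 1628.7 m


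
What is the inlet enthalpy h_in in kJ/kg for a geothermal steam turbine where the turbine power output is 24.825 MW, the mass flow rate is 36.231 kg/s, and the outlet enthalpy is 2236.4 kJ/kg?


h_in = h_out + P * 1000 / mdot
h_in = 2236.4 + 24.825 * 1000 / 36.231
h_in = 2921.6 kJ/kg


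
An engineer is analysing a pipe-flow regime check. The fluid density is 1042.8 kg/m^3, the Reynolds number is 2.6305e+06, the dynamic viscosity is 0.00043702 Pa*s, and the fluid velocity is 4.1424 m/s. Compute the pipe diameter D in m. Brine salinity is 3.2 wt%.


D = Re * mu / (rho * vel)
D = 2.6305e+06 * 0.00043702 / (1042.8 * 4.1424)
D = 0.26613 m
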